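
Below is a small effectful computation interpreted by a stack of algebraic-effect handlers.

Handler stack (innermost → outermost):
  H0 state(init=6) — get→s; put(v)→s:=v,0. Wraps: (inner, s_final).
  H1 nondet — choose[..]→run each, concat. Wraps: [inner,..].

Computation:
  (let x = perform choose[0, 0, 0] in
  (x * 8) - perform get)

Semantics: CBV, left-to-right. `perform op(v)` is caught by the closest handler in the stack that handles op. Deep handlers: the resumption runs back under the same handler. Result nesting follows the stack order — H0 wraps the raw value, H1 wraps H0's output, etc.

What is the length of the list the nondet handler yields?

Answer: 3

Step-by-step:
choose[0, 0, 0] @ H1
  branch[0] choose=0:
    get @ H0 ⇒ 6
    H0 returns (-6, 6)
    H1 returns [(-6, 6)]
  branch[1] choose=0:
    get @ H0 ⇒ 6
    H0 returns (-6, 6)
    H1 returns [(-6, 6)]
  branch[2] choose=0:
    get @ H0 ⇒ 6
    H0 returns (-6, 6)
    H1 returns [(-6, 6)]
= [(-6, 6), (-6, 6), (-6, 6)]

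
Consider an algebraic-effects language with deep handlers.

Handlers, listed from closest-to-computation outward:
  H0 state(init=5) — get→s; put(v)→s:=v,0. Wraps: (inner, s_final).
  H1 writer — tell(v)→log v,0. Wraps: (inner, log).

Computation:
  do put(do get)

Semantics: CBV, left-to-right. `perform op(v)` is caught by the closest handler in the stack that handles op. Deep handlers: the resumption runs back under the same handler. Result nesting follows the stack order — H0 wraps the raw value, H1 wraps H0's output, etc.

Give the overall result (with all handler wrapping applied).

Working:
get @ H0 ⇒ 5
put(5) @ H0 ⇒ s:=5
H0 returns (0, 5)
H1 returns ((0, 5), ())
= ((0, 5), ())

Answer: ((0, 5), ())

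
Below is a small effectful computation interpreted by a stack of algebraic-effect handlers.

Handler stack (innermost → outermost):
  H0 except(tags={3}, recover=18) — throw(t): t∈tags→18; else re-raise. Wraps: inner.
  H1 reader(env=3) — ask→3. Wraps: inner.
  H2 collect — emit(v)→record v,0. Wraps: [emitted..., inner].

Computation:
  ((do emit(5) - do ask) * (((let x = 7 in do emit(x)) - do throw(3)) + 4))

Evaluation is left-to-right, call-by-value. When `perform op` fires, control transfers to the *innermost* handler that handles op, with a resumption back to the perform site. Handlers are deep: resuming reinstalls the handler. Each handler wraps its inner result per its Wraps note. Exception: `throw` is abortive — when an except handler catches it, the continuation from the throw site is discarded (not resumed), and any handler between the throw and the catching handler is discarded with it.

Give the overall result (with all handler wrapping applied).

Answer: [5, 7, 18]

Evaluation trace:
emit(5) @ H2 ⇒ out+=5
ask @ H1 ⇒ 3
emit(7) @ H2 ⇒ out+=7
throw(3) @ H0 caught ⇒ 18
H1 returns 18
H2 returns [5, 7, 18]
= [5, 7, 18]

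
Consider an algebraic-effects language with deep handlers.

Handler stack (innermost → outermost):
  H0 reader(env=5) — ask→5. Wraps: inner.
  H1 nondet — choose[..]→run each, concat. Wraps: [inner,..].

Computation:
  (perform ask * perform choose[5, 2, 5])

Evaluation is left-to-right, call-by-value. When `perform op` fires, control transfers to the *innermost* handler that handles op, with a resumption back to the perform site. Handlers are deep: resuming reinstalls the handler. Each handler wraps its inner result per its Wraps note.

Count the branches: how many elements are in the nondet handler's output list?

Answer: 3

Evaluation trace:
ask @ H0 ⇒ 5
choose[5, 2, 5] @ H1
  branch[0] choose=5:
    H0 returns 25
    H1 returns [25]
  branch[1] choose=2:
    H0 returns 10
    H1 returns [10]
  branch[2] choose=5:
    H0 returns 25
    H1 returns [25]
= [25, 10, 25]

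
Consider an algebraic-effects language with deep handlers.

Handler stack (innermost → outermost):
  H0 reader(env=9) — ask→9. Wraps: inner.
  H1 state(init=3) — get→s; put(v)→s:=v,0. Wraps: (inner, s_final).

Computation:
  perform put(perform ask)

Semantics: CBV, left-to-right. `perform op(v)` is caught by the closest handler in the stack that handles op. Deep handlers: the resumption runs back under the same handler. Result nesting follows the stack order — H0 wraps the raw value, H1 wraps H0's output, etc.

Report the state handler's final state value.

Answer: 9

Working:
ask @ H0 ⇒ 9
put(9) @ H1 ⇒ s:=9
H0 returns 0
H1 returns (0, 9)
= (0, 9)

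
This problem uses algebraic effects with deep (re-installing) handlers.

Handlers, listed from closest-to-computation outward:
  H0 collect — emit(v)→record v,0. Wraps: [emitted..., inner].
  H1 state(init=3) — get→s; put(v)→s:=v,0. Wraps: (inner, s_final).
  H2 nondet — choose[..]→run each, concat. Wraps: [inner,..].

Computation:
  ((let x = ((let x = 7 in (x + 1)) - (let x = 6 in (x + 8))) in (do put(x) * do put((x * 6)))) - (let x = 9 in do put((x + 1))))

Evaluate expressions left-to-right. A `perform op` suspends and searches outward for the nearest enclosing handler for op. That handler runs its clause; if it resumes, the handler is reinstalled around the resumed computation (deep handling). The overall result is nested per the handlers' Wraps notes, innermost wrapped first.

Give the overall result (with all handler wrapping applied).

Working:
put(-6) @ H1 ⇒ s:=-6
put(-36) @ H1 ⇒ s:=-36
put(10) @ H1 ⇒ s:=10
H0 returns [0]
H1 returns ([0], 10)
H2 returns [([0], 10)]
= [([0], 10)]

Answer: [([0], 10)]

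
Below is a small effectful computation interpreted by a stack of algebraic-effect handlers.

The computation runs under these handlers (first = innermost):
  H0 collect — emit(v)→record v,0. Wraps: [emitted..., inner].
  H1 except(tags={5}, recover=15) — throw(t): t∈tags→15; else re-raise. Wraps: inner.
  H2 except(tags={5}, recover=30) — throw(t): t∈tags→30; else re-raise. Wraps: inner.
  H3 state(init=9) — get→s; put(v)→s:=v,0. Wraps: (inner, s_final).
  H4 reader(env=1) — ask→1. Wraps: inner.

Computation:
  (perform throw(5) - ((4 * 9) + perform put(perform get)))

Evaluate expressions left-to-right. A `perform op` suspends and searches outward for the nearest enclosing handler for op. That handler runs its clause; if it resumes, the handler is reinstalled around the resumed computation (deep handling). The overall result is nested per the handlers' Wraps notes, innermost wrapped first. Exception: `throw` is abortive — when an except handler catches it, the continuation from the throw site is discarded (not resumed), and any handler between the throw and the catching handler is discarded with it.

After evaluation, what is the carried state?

Step-by-step:
throw(5) @ H1 caught ⇒ 15
H2 returns 15
H3 returns (15, 9)
H4 returns (15, 9)
= (15, 9)

Answer: 9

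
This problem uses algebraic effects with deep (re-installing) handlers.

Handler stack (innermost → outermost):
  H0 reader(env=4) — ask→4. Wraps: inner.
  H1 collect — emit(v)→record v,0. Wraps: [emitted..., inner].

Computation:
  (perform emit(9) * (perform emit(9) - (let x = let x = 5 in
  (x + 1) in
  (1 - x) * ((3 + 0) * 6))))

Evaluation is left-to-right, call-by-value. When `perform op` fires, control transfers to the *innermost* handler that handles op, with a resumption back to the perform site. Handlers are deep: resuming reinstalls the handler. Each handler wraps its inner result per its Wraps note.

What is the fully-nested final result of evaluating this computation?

Answer: [9, 9, 0]

Evaluation trace:
emit(9) @ H1 ⇒ out+=9
emit(9) @ H1 ⇒ out+=9
H0 returns 0
H1 returns [9, 9, 0]
= [9, 9, 0]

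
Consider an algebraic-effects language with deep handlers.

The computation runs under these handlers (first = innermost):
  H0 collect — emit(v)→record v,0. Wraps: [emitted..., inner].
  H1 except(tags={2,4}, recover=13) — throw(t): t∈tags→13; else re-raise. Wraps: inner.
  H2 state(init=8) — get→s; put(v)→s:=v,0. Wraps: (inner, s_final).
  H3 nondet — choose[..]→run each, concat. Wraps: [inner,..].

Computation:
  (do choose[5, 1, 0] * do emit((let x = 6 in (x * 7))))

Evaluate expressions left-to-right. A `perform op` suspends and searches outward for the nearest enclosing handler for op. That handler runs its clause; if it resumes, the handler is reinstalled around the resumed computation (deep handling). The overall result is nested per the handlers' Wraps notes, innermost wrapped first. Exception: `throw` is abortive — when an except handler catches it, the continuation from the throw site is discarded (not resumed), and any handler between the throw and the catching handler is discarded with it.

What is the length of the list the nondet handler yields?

Answer: 3

Step-by-step:
choose[5, 1, 0] @ H3
  branch[0] choose=5:
    emit(42) @ H0 ⇒ out+=42
    H0 returns [42, 0]
    H1 returns [42, 0]
    H2 returns ([42, 0], 8)
    H3 returns [([42, 0], 8)]
  branch[1] choose=1:
    emit(42) @ H0 ⇒ out+=42
    H0 returns [42, 0]
    H1 returns [42, 0]
    H2 returns ([42, 0], 8)
    H3 returns [([42, 0], 8)]
  branch[2] choose=0:
    emit(42) @ H0 ⇒ out+=42
    H0 returns [42, 0]
    H1 returns [42, 0]
    H2 returns ([42, 0], 8)
    H3 returns [([42, 0], 8)]
= [([42, 0], 8), ([42, 0], 8), ([42, 0], 8)]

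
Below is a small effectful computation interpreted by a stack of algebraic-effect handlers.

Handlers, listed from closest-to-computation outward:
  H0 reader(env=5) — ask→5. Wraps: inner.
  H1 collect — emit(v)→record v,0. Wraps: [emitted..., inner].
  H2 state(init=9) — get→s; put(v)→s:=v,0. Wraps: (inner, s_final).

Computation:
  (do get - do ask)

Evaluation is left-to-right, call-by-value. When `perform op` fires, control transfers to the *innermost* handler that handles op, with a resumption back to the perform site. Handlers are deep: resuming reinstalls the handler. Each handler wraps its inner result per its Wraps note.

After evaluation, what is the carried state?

Answer: 9

Step-by-step:
get @ H2 ⇒ 9
ask @ H0 ⇒ 5
H0 returns 4
H1 returns [4]
H2 returns ([4], 9)
= ([4], 9)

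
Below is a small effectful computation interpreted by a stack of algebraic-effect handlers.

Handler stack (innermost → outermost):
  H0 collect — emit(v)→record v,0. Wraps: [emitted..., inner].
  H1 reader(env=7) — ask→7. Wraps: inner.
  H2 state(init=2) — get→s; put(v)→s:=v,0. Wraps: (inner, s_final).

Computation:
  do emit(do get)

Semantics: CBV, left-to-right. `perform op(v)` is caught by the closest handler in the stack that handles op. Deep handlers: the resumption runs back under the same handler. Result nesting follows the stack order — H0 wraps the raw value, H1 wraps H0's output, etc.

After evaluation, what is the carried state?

Step-by-step:
get @ H2 ⇒ 2
emit(2) @ H0 ⇒ out+=2
H0 returns [2, 0]
H1 returns [2, 0]
H2 returns ([2, 0], 2)
= ([2, 0], 2)

Answer: 2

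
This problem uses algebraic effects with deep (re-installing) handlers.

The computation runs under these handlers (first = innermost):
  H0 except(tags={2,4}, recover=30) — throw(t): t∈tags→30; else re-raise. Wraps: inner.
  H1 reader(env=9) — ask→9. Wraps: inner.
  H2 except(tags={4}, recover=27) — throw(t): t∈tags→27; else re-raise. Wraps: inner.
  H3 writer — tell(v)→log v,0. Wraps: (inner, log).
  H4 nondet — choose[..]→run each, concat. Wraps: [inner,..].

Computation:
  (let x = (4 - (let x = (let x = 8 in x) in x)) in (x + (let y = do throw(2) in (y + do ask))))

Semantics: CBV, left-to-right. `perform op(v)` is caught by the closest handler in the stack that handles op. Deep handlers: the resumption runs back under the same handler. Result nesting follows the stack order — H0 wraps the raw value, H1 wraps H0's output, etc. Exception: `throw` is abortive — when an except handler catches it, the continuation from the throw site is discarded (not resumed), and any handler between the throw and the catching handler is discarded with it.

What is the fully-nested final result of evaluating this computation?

Evaluation trace:
throw(2) @ H0 caught ⇒ 30
H1 returns 30
H2 returns 30
H3 returns (30, ())
H4 returns [(30, ())]
= [(30, ())]

Answer: [(30, ())]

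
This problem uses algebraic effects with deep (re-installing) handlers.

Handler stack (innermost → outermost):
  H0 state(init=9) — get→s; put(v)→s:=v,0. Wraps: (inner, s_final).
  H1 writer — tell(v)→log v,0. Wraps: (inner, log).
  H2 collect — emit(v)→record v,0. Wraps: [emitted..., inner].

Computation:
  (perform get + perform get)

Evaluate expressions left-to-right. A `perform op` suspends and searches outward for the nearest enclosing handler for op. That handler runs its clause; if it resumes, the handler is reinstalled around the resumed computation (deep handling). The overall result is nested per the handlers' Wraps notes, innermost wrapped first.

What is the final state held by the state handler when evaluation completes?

Answer: 9

Evaluation trace:
get @ H0 ⇒ 9
get @ H0 ⇒ 9
H0 returns (18, 9)
H1 returns ((18, 9), ())
H2 returns [((18, 9), ())]
= [((18, 9), ())]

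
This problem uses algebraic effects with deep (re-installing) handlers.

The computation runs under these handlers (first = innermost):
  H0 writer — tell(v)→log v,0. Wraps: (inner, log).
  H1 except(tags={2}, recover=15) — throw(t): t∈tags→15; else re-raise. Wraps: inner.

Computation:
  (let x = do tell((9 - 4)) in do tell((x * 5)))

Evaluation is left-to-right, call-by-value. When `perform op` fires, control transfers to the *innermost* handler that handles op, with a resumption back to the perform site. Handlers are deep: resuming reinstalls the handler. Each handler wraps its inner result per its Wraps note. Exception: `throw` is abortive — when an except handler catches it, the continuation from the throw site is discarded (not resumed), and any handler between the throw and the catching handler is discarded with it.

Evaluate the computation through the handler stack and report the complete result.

Answer: (0, (5, 0))

Evaluation trace:
tell(5) @ H0 ⇒ log+=5
tell(0) @ H0 ⇒ log+=0
H0 returns (0, (5, 0))
H1 returns (0, (5, 0))
= (0, (5, 0))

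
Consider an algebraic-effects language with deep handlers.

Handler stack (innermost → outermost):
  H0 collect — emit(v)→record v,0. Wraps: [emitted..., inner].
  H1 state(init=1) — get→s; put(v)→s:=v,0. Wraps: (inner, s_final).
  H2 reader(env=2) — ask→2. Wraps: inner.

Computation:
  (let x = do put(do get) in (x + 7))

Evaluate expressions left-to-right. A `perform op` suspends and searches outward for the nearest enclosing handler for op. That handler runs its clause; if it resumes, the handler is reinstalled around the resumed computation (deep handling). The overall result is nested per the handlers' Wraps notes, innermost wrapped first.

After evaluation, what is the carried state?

Answer: 1

Step-by-step:
get @ H1 ⇒ 1
put(1) @ H1 ⇒ s:=1
H0 returns [7]
H1 returns ([7], 1)
H2 returns ([7], 1)
= ([7], 1)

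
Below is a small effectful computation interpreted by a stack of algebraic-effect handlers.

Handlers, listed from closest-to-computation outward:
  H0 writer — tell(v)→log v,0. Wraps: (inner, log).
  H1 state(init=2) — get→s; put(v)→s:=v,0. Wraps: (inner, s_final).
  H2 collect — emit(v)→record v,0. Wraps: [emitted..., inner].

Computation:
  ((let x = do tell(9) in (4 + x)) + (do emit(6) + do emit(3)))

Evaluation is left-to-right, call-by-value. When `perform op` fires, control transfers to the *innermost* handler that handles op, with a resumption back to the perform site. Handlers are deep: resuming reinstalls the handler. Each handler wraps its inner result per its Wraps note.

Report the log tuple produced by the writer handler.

Step-by-step:
tell(9) @ H0 ⇒ log+=9
emit(6) @ H2 ⇒ out+=6
emit(3) @ H2 ⇒ out+=3
H0 returns (4, (9))
H1 returns ((4, (9)), 2)
H2 returns [6, 3, ((4, (9)), 2)]
= [6, 3, ((4, (9)), 2)]

Answer: (9)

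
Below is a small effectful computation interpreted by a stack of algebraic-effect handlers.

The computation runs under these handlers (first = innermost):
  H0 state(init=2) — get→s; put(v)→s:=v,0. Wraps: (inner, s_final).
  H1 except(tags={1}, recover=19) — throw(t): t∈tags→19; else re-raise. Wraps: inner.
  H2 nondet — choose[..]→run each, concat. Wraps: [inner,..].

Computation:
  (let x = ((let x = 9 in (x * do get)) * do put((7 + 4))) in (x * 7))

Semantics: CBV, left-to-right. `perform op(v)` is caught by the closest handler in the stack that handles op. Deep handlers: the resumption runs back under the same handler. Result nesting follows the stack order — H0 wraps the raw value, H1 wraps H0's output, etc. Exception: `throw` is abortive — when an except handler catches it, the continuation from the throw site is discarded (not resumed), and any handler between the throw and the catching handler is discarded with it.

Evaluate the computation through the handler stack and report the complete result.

Answer: [(0, 11)]

Evaluation trace:
get @ H0 ⇒ 2
put(11) @ H0 ⇒ s:=11
H0 returns (0, 11)
H1 returns (0, 11)
H2 returns [(0, 11)]
= [(0, 11)]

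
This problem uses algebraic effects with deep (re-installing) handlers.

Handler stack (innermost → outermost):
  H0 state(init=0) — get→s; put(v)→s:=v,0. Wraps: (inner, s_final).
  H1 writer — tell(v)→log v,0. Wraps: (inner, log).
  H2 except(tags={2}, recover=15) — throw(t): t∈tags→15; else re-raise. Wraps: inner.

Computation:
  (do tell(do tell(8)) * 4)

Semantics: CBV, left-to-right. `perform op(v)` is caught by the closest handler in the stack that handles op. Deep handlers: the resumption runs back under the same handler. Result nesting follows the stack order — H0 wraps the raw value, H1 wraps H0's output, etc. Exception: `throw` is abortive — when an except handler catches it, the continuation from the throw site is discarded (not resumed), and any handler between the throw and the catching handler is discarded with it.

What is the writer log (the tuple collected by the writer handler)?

Evaluation trace:
tell(8) @ H1 ⇒ log+=8
tell(0) @ H1 ⇒ log+=0
H0 returns (0, 0)
H1 returns ((0, 0), (8, 0))
H2 returns ((0, 0), (8, 0))
= ((0, 0), (8, 0))

Answer: (8, 0)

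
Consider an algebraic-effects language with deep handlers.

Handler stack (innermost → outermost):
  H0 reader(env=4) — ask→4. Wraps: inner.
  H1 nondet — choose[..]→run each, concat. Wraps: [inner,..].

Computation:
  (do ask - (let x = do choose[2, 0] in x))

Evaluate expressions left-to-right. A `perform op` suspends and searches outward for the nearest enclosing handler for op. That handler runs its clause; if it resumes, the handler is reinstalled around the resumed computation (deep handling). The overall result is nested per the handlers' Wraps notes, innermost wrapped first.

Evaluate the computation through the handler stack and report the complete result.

Answer: [2, 4]

Step-by-step:
ask @ H0 ⇒ 4
choose[2, 0] @ H1
  branch[0] choose=2:
    H0 returns 2
    H1 returns [2]
  branch[1] choose=0:
    H0 returns 4
    H1 returns [4]
= [2, 4]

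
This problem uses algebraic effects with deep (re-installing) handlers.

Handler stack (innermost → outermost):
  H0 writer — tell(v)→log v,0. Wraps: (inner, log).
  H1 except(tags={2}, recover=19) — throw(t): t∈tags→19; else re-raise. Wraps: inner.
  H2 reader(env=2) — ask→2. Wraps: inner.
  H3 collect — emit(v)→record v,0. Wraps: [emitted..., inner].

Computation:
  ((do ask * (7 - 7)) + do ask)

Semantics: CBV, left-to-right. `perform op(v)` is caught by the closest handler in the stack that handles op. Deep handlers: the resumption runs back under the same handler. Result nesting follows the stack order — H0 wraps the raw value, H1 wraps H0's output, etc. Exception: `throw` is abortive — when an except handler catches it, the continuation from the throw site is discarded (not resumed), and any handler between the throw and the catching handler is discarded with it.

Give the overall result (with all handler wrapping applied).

Working:
ask @ H2 ⇒ 2
ask @ H2 ⇒ 2
H0 returns (2, ())
H1 returns (2, ())
H2 returns (2, ())
H3 returns [(2, ())]
= [(2, ())]

Answer: [(2, ())]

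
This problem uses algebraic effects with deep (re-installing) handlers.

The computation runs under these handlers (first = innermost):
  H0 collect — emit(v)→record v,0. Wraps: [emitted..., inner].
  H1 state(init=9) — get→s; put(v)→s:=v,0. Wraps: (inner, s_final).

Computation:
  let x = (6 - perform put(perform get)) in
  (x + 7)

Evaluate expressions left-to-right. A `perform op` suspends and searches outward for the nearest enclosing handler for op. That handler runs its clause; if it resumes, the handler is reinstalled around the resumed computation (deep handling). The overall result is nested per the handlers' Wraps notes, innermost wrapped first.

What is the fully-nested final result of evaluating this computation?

Answer: ([13], 9)

Evaluation trace:
get @ H1 ⇒ 9
put(9) @ H1 ⇒ s:=9
H0 returns [13]
H1 returns ([13], 9)
= ([13], 9)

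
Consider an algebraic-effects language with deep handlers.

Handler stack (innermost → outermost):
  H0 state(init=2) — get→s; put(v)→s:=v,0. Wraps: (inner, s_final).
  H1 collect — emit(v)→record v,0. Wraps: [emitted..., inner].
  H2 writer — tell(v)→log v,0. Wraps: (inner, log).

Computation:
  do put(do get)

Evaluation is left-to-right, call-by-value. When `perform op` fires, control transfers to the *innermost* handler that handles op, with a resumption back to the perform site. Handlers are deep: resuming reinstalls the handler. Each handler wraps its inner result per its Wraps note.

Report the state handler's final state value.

Step-by-step:
get @ H0 ⇒ 2
put(2) @ H0 ⇒ s:=2
H0 returns (0, 2)
H1 returns [(0, 2)]
H2 returns ([(0, 2)], ())
= ([(0, 2)], ())

Answer: 2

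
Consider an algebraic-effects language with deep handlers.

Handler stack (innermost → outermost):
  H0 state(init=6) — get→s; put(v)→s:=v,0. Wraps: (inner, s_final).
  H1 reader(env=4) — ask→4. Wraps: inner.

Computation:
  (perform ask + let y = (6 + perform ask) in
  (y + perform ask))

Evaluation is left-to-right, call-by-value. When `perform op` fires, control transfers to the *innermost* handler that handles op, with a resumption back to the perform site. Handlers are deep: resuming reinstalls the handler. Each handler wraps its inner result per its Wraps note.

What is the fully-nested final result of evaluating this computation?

Answer: (18, 6)

Working:
ask @ H1 ⇒ 4
ask @ H1 ⇒ 4
ask @ H1 ⇒ 4
H0 returns (18, 6)
H1 returns (18, 6)
= (18, 6)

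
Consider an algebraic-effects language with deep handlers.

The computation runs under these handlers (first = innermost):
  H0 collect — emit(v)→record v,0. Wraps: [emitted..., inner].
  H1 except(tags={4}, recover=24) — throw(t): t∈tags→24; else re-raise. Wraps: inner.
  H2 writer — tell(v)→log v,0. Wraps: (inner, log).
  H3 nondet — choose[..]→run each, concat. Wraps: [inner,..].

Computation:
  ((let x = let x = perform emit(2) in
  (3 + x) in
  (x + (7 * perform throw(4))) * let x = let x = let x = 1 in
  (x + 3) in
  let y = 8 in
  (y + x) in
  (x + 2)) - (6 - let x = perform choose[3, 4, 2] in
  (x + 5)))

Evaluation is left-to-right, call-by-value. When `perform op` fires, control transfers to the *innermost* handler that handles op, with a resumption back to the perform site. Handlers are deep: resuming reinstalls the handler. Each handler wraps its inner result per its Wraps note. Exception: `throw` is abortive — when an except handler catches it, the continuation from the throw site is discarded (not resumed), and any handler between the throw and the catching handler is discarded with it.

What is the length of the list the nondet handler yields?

Answer: 1

Step-by-step:
emit(2) @ H0 ⇒ out+=2
throw(4) @ H1 caught ⇒ 24
H2 returns (24, ())
H3 returns [(24, ())]
= [(24, ())]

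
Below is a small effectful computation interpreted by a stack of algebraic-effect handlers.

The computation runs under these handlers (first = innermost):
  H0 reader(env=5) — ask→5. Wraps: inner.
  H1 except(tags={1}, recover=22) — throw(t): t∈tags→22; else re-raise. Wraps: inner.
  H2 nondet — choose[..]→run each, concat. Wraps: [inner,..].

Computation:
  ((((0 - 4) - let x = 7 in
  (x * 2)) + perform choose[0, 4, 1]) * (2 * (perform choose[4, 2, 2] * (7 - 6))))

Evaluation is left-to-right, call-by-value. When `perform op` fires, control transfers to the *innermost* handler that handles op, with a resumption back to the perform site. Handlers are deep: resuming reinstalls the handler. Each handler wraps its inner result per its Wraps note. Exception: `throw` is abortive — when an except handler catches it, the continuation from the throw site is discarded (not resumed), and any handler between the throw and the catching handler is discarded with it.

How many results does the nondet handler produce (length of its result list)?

Answer: 9

Step-by-step:
choose[0, 4, 1] @ H2
  branch[0] choose=0:
    choose[4, 2, 2] @ H2
      branch[0] choose=4:
        H0 returns -144
        H1 returns -144
        H2 returns [-144]
      branch[1] choose=2:
        H0 returns -72
        H1 returns -72
        H2 returns [-72]
      branch[2] choose=2:
        H0 returns -72
        H1 returns -72
        H2 returns [-72]
  branch[1] choose=4:
    choose[4, 2, 2] @ H2
      branch[0] choose=4:
        H0 returns -112
        H1 returns -112
        H2 returns [-112]
      branch[1] choose=2:
        H0 returns -56
        H1 returns -56
        H2 returns [-56]
      branch[2] choose=2:
        H0 returns -56
        H1 returns -56
        H2 returns [-56]
  branch[2] choose=1:
    choose[4, 2, 2] @ H2
      branch[0] choose=4:
        H0 returns -136
        H1 returns -136
        H2 returns [-136]
      branch[1] choose=2:
        H0 returns -68
        H1 returns -68
        H2 returns [-68]
      branch[2] choose=2:
        H0 returns -68
        H1 returns -68
        H2 returns [-68]
= [-144, -72, -72, -112, -56, -56, -136, -68, -68]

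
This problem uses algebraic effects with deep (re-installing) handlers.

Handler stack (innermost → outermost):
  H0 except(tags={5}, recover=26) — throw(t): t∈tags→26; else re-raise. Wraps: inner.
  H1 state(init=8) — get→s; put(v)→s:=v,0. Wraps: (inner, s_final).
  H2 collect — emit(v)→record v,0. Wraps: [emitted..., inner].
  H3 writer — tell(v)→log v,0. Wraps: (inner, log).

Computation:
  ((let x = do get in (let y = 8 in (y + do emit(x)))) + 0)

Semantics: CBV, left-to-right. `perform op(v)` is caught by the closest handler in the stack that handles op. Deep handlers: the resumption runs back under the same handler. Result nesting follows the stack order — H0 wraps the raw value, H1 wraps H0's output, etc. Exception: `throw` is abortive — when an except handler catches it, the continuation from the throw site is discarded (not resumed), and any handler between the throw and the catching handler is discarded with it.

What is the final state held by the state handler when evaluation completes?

Working:
get @ H1 ⇒ 8
emit(8) @ H2 ⇒ out+=8
H0 returns 8
H1 returns (8, 8)
H2 returns [8, (8, 8)]
H3 returns ([8, (8, 8)], ())
= ([8, (8, 8)], ())

Answer: 8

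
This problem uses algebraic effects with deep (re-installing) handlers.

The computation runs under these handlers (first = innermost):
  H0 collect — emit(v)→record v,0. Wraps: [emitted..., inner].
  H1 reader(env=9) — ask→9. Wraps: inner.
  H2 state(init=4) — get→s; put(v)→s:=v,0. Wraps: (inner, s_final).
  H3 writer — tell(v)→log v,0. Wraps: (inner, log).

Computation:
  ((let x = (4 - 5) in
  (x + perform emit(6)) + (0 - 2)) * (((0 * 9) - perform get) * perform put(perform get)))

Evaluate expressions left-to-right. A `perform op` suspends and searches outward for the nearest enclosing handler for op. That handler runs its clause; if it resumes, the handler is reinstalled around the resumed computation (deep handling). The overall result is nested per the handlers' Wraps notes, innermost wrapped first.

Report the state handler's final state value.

Working:
emit(6) @ H0 ⇒ out+=6
get @ H2 ⇒ 4
get @ H2 ⇒ 4
put(4) @ H2 ⇒ s:=4
H0 returns [6, 0]
H1 returns [6, 0]
H2 returns ([6, 0], 4)
H3 returns (([6, 0], 4), ())
= (([6, 0], 4), ())

Answer: 4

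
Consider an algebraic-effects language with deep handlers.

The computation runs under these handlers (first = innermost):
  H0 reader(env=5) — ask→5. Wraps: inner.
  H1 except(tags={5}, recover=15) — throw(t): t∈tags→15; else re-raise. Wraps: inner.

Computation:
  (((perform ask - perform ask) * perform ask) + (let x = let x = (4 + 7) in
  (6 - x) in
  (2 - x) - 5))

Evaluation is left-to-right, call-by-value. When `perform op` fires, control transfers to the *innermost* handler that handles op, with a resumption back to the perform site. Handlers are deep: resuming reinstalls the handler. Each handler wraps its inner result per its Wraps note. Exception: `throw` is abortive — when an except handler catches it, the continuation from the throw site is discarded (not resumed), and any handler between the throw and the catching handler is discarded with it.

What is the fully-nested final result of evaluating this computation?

Step-by-step:
ask @ H0 ⇒ 5
ask @ H0 ⇒ 5
ask @ H0 ⇒ 5
H0 returns 2
H1 returns 2
= 2

Answer: 2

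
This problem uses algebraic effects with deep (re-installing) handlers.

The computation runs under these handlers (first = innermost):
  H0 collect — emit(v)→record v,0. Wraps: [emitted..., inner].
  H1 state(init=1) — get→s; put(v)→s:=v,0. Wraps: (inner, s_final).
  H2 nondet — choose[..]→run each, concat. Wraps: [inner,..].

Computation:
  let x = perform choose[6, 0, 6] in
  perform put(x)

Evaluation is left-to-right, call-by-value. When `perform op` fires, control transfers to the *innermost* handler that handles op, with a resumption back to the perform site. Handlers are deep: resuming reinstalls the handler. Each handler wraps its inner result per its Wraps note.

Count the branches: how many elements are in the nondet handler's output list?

Answer: 3

Step-by-step:
choose[6, 0, 6] @ H2
  branch[0] choose=6:
    put(6) @ H1 ⇒ s:=6
    H0 returns [0]
    H1 returns ([0], 6)
    H2 returns [([0], 6)]
  branch[1] choose=0:
    put(0) @ H1 ⇒ s:=0
    H0 returns [0]
    H1 returns ([0], 0)
    H2 returns [([0], 0)]
  branch[2] choose=6:
    put(6) @ H1 ⇒ s:=6
    H0 returns [0]
    H1 returns ([0], 6)
    H2 returns [([0], 6)]
= [([0], 6), ([0], 0), ([0], 6)]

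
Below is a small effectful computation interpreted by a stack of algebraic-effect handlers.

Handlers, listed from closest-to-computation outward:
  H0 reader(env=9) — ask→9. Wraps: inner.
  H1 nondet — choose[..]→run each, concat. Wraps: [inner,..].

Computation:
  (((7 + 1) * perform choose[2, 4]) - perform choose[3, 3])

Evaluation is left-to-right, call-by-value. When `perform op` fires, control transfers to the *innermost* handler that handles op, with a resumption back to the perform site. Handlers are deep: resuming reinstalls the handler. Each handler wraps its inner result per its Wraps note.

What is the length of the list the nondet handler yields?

Answer: 4

Working:
choose[2, 4] @ H1
  branch[0] choose=2:
    choose[3, 3] @ H1
      branch[0] choose=3:
        H0 returns 13
        H1 returns [13]
      branch[1] choose=3:
        H0 returns 13
        H1 returns [13]
  branch[1] choose=4:
    choose[3, 3] @ H1
      branch[0] choose=3:
        H0 returns 29
        H1 returns [29]
      branch[1] choose=3:
        H0 returns 29
        H1 returns [29]
= [13, 13, 29, 29]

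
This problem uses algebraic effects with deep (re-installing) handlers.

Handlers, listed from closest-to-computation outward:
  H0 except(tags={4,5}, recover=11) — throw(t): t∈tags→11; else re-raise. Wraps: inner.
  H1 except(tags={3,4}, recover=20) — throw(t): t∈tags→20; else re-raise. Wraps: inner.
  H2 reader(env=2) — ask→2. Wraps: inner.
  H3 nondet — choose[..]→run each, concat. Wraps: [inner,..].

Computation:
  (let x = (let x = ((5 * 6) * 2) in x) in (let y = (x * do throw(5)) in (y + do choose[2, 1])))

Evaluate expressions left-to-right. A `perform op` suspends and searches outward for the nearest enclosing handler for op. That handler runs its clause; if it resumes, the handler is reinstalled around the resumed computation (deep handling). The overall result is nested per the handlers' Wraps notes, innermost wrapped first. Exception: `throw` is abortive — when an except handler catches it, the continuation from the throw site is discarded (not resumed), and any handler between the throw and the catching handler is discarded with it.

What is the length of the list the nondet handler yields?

Step-by-step:
throw(5) @ H0 caught ⇒ 11
H1 returns 11
H2 returns 11
H3 returns [11]
= [11]

Answer: 1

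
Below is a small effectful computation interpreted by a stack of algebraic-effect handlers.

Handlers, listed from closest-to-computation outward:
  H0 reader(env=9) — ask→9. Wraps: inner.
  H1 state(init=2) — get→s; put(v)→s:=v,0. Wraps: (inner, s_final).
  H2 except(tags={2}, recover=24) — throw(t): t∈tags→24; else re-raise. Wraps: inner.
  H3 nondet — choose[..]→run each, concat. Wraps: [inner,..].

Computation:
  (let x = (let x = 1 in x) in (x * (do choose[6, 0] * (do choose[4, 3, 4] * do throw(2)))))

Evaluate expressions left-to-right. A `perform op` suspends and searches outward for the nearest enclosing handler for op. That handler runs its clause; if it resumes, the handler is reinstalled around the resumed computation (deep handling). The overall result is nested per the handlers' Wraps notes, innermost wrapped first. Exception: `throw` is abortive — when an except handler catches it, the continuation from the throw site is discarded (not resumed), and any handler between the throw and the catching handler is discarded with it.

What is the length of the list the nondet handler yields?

Answer: 6

Evaluation trace:
choose[6, 0] @ H3
  branch[0] choose=6:
    choose[4, 3, 4] @ H3
      branch[0] choose=4:
        throw(2) @ H2 caught ⇒ 24
        H3 returns [24]
      branch[1] choose=3:
        throw(2) @ H2 caught ⇒ 24
        H3 returns [24]
      branch[2] choose=4:
        throw(2) @ H2 caught ⇒ 24
        H3 returns [24]
  branch[1] choose=0:
    choose[4, 3, 4] @ H3
      branch[0] choose=4:
        throw(2) @ H2 caught ⇒ 24
        H3 returns [24]
      branch[1] choose=3:
        throw(2) @ H2 caught ⇒ 24
        H3 returns [24]
      branch[2] choose=4:
        throw(2) @ H2 caught ⇒ 24
        H3 returns [24]
= [24, 24, 24, 24, 24, 24]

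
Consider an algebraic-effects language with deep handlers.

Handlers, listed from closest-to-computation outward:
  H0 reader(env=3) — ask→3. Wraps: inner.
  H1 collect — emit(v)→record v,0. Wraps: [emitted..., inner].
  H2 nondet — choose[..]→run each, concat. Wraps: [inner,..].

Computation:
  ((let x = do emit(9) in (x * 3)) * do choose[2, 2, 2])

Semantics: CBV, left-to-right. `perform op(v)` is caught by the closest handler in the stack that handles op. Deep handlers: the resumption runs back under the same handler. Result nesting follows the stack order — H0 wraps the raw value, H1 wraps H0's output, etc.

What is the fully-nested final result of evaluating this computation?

Answer: [[9, 0], [9, 0], [9, 0]]

Working:
emit(9) @ H1 ⇒ out+=9
choose[2, 2, 2] @ H2
  branch[0] choose=2:
    H0 returns 0
    H1 returns [9, 0]
    H2 returns [[9, 0]]
  branch[1] choose=2:
    H0 returns 0
    H1 returns [9, 0]
    H2 returns [[9, 0]]
  branch[2] choose=2:
    H0 returns 0
    H1 returns [9, 0]
    H2 returns [[9, 0]]
= [[9, 0], [9, 0], [9, 0]]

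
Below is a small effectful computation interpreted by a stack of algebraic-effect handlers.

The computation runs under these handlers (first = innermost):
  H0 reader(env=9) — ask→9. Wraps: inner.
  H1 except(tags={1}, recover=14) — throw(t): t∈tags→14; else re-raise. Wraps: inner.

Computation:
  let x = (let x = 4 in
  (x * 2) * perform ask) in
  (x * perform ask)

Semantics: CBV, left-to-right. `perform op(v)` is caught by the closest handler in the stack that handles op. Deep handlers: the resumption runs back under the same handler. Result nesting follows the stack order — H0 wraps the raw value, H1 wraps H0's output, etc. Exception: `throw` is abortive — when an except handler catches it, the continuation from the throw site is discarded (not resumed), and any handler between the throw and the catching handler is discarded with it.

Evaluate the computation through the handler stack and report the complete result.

Answer: 648

Working:
ask @ H0 ⇒ 9
ask @ H0 ⇒ 9
H0 returns 648
H1 returns 648
= 648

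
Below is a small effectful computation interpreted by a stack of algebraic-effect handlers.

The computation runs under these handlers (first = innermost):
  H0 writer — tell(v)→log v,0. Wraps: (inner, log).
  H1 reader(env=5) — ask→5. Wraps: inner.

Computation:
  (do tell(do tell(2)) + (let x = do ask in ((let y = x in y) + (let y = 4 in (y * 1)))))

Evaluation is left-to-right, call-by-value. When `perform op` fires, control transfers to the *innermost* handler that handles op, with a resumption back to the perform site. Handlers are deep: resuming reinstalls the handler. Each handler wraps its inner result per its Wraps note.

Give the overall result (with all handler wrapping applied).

Working:
tell(2) @ H0 ⇒ log+=2
tell(0) @ H0 ⇒ log+=0
ask @ H1 ⇒ 5
H0 returns (9, (2, 0))
H1 returns (9, (2, 0))
= (9, (2, 0))

Answer: (9, (2, 0))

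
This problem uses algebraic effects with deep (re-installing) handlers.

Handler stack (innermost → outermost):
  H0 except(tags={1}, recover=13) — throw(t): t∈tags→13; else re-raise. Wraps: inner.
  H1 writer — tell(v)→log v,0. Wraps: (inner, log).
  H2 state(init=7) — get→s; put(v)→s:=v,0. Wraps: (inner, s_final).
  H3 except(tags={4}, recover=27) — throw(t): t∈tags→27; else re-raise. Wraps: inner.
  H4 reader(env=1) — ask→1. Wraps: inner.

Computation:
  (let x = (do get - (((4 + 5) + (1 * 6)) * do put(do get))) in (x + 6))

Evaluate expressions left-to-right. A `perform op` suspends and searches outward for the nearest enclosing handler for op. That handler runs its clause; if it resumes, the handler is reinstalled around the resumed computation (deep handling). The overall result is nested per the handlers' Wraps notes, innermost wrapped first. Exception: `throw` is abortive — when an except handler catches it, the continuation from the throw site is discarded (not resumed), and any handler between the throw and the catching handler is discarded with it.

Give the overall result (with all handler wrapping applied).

Answer: ((13, ()), 7)

Working:
get @ H2 ⇒ 7
get @ H2 ⇒ 7
put(7) @ H2 ⇒ s:=7
H0 returns 13
H1 returns (13, ())
H2 returns ((13, ()), 7)
H3 returns ((13, ()), 7)
H4 returns ((13, ()), 7)
= ((13, ()), 7)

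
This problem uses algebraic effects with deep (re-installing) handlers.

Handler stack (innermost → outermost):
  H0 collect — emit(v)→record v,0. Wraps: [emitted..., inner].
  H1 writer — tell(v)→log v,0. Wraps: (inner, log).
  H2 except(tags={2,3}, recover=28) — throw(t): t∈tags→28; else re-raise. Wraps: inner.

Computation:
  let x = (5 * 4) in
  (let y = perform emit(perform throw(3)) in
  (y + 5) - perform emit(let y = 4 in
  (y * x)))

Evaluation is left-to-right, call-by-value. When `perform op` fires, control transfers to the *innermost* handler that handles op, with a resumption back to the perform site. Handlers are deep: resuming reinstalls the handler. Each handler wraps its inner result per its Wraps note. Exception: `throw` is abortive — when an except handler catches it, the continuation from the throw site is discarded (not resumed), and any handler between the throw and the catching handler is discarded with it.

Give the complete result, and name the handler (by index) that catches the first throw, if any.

Answer: 28 ; first throw caught by: H2

Step-by-step:
throw(3) @ H2 caught ⇒ 28
= 28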